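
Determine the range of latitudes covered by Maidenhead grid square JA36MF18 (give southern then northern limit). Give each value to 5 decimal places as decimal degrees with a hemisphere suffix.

83.75833° S, 83.75417° S

Field J=9, A=0: +9·20° lon, +0·10° lat → SW at lon 0°, lat -90°.
Square 3, 6: +3·2° lon, +6·1° lat → SW at lon 6°, lat -84°.
Subsquare m=12, f=5: +12·0.0833333° lon, +5·0.0416667° lat → SW at lon 7°, lat -83.7917°.
Extended square 1, 8: +1·0.00833333° lon, +8·0.00416667° lat → SW at lon 7.00833°, lat -83.7583°.
Cell spans 0.00833333° lon × 0.00416667° lat.
south 83.75833° S, north 83.75417° S.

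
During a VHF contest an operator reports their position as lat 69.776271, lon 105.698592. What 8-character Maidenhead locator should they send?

OP29us36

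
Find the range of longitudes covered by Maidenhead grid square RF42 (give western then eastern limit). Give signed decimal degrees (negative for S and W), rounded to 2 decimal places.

168.00, 170.00

Field R=17, F=5: +17·20° lon, +5·10° lat → SW at lon 160°, lat -40°.
Square 4, 2: +4·2° lon, +2·1° lat → SW at lon 168°, lat -38°.
Cell spans 2° lon × 1° lat.
west 168.00, east 170.00.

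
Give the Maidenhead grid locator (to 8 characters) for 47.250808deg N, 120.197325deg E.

Shift to the Maidenhead origin (180°W, 90°S): lon 300.19732, lat 137.25081.
Field (20°×10°, letters A–R): 300.19732/20 → 15 → P, 137.25081/10 → 13 → N; chars PN.
Square (2°×1°, digits 0–9): 0.19732/2 → 0, 7.25081/1 → 7; chars 07.
Subsquare (5′×2.5′, letters a–x): 0.19732/0.0833333 → 2 → c, 0.25081/0.0416667 → 6 → g; chars cg.
Extended square (30″×15″, digits 0–9): 0.03066/0.00833333 → 3, 0.00081/0.00416667 → 0; chars 30.

PN07cg30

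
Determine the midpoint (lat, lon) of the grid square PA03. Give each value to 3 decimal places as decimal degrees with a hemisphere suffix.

Field P=15, A=0: +15·20° lon, +0·10° lat → SW at lon 120°, lat -90°.
Square 0, 3: +0·2° lon, +3·1° lat → SW at lon 120°, lat -87°.
Cell spans 2° lon × 1° lat. Centre is SW corner plus half of each.
latitude 86.500° S, longitude 121.000° E.

86.500° S, 121.000° E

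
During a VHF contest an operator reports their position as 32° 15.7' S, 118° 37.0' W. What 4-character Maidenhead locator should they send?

DF07

Offset from 180°W / 90°S: lon 61.38°, lat 57.74°.
Field: lon ⌊61.38/20⌋ = 3 → D; lat ⌊57.74/10⌋ = 5 → F.
Square: lon ⌊1.38/2⌋ = 0; lat ⌊7.74/1⌋ = 7.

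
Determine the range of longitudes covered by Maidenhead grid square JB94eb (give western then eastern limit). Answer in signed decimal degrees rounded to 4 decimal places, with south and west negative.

18.3333, 18.4167

Field J=9, B=1: +9·20° lon, +1·10° lat → SW at lon 0°, lat -80°.
Square 9, 4: +9·2° lon, +4·1° lat → SW at lon 18°, lat -76°.
Subsquare e=4, b=1: +4·0.0833333° lon, +1·0.0416667° lat → SW at lon 18.3333°, lat -75.9583°.
Cell spans 0.0833333° lon × 0.0416667° lat.
west 18.3333, east 18.4167.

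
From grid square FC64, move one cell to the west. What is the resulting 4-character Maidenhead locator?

Longitude square 6; −1 → 5.
The latitude characters are unchanged.

FC54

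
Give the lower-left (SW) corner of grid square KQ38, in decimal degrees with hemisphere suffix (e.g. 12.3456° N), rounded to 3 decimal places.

78.000° N, 26.000° E

Field K=10, Q=16: +10·20° lon, +16·10° lat → SW at lon 20°, lat 70°.
Square 3, 8: +3·2° lon, +8·1° lat → SW at lon 26°, lat 78°.
latitude 78.000° N, longitude 26.000° E.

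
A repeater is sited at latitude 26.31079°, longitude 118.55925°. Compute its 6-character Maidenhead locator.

OL96gh

Add 180° to longitude and 90° to latitude: 298.5593, 116.3108.
Field: 298.5593/20 → 14 → O, 116.3108/10 → 11 → L; chars OL.
Square: 18.5593/2 → 9, 6.3108/1 → 6; chars 96.
Subsquare: 0.5593/0.0833333 → 6 → g, 0.3108/0.0416667 → 7 → h; chars gh.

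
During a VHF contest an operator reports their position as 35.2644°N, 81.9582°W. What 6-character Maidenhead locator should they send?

Shift to the Maidenhead origin (180°W, 90°S): lon 98.0418, lat 125.2644.
Field: 98.0418/20 → 4 → E, 125.2644/10 → 12 → M; chars EM.
Square: 18.0418/2 → 9, 5.2644/1 → 5; chars 95.
Subsquare: 0.0418/0.0833333 → 0 → a, 0.2644/0.0416667 → 6 → g; chars ag.

EM95ag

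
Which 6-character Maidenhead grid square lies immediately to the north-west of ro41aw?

RO31xx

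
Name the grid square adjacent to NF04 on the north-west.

MF95

Longitude square 0; −1 → -1, wraps to 9, carry into field.
Longitude field N = 13; −1 → 12 = M.
Latitude square 4; +1 → 5.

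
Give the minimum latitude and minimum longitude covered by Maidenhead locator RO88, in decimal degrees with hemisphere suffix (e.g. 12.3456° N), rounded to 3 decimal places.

58.000° N, 176.000° E

Field R=17, O=14: +17·20° lon, +14·10° lat → SW at lon 160°, lat 50°.
Square 8, 8: +8·2° lon, +8·1° lat → SW at lon 176°, lat 58°.
latitude 58.000° N, longitude 176.000° E.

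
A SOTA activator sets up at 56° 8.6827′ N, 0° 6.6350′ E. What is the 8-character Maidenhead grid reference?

JO06bd34

Offset from 180°W / 90°S: lon 180.11058°, lat 146.14471°.
Field: 180.11058/20 → 9 → J, 146.14471/10 → 14 → O; chars JO.
Square: 0.11058/2 → 0, 6.14471/1 → 6; chars 06.
Subsquare: 0.11058/0.0833333 → 1 → b, 0.14471/0.0416667 → 3 → d; chars bd.
Extended square: 0.02725/0.00833333 → 3, 0.01971/0.00416667 → 4; chars 34.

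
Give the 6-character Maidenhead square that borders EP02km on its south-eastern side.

EP02ll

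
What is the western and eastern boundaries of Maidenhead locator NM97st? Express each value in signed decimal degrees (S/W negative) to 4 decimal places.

99.5000, 99.5833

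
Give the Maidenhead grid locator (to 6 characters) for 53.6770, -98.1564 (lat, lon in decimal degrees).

EO03wq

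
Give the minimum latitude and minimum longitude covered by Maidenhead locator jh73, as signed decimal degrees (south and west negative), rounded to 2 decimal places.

Field J=9, H=7: +9·20° lon, +7·10° lat → SW at lon 0°, lat -20°.
Square 7, 3: +7·2° lon, +3·1° lat → SW at lon 14°, lat -17°.
latitude -17.00, longitude 14.00.

-17.00, 14.00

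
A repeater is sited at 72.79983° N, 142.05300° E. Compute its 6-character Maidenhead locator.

Offset from 180°W / 90°S: lon 322.0530°, lat 162.7998°.
Field: 322.0530/20 → 16 → Q, 162.7998/10 → 16 → Q; chars QQ.
Square: 2.0530/2 → 1, 2.7998/1 → 2; chars 12.
Subsquare: 0.0530/0.0833333 → 0 → a, 0.7998/0.0416667 → 19 → t; chars at.

QQ12at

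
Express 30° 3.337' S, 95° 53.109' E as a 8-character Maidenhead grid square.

NF79ww66

Offset from 180°W / 90°S: lon 275.88515°, lat 59.94438°.
Field: lon ⌊275.88515/20⌋ = 13 → N; lat ⌊59.94438/10⌋ = 5 → F.
Square: lon ⌊15.88515/2⌋ = 7; lat ⌊9.94438/1⌋ = 9.
Subsquare: lon ⌊1.88515/0.0833333⌋ = 22 → w; lat ⌊0.94438/0.0416667⌋ = 22 → w.
Extended square: lon ⌊0.05182/0.00833333⌋ = 6; lat ⌊0.02772/0.00416667⌋ = 6.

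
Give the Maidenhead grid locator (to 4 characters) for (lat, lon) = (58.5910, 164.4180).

RO28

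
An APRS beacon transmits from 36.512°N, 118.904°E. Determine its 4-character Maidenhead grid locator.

Shift to the Maidenhead origin (180°W, 90°S): lon 298.90, lat 126.51.
Field (20°×10°, letters A–R): lon ⌊298.90/20⌋ = 14 → O; lat ⌊126.51/10⌋ = 12 → M.
Square (2°×1°, digits 0–9): lon ⌊18.90/2⌋ = 9; lat ⌊6.51/1⌋ = 6.

OM96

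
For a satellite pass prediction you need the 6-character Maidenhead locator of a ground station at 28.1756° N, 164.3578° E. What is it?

RL28ee

Offset from 180°W / 90°S: lon 344.3578°, lat 118.1756°.
Field (20°×10°, letters A–R): lon ⌊344.3578/20⌋ = 17 → R; lat ⌊118.1756/10⌋ = 11 → L.
Square (2°×1°, digits 0–9): lon ⌊4.3578/2⌋ = 2; lat ⌊8.1756/1⌋ = 8.
Subsquare (5′×2.5′, letters a–x): lon ⌊0.3578/0.0833333⌋ = 4 → e; lat ⌊0.1756/0.0416667⌋ = 4 → e.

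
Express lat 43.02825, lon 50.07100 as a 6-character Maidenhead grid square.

Shift to the Maidenhead origin (180°W, 90°S): lon 230.0710, lat 133.0283.
Field: lon ⌊230.0710/20⌋ = 11 → L; lat ⌊133.0283/10⌋ = 13 → N.
Square: lon ⌊10.0710/2⌋ = 5; lat ⌊3.0283/1⌋ = 3.
Subsquare: lon ⌊0.0710/0.0833333⌋ = 0 → a; lat ⌊0.0283/0.0416667⌋ = 0 → a.

LN53aa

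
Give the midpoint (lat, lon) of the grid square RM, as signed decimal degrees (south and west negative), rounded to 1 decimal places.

35.0, 170.0

Field R=17, M=12: +17·20° lon, +12·10° lat → SW at lon 160°, lat 30°.
Cell spans 20° lon × 10° lat. Centre is SW corner plus half of each.
latitude 35.0, longitude 170.0.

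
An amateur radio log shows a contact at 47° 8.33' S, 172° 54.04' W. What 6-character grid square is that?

Shift to the Maidenhead origin (180°W, 90°S): lon 7.0993, lat 42.8612.
Field: lon ⌊7.0993/20⌋ = 0 → A; lat ⌊42.8612/10⌋ = 4 → E.
Square: lon ⌊7.0993/2⌋ = 3; lat ⌊2.8612/1⌋ = 2.
Subsquare: lon ⌊1.0993/0.0833333⌋ = 13 → n; lat ⌊0.8612/0.0416667⌋ = 20 → u.

AE32nu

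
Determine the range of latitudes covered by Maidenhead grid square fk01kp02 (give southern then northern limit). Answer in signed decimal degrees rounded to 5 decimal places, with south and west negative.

11.63333, 11.63750

Field F=5, K=10: +5·20° lon, +10·10° lat → SW at lon -80°, lat 10°.
Square 0, 1: +0·2° lon, +1·1° lat → SW at lon -80°, lat 11°.
Subsquare k=10, p=15: +10·0.0833333° lon, +15·0.0416667° lat → SW at lon -79.1667°, lat 11.625°.
Extended square 0, 2: +0·0.00833333° lon, +2·0.00416667° lat → SW at lon -79.1667°, lat 11.6333°.
Cell spans 0.00833333° lon × 0.00416667° lat.
south 11.63333, north 11.63750.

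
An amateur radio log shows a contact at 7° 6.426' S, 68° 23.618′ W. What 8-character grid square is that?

FI52tv24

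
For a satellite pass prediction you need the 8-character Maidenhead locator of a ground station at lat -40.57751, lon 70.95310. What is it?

Add 180° to longitude and 90° to latitude: 250.95310, 49.42249.
Field: 250.95310/20 → 12 → M, 49.42249/10 → 4 → E; chars ME.
Square: 10.95310/2 → 5, 9.42249/1 → 9; chars 59.
Subsquare: 0.95310/0.0833333 → 11 → l, 0.42249/0.0416667 → 10 → k; chars lk.
Extended square: 0.03643/0.00833333 → 4, 0.00582/0.00416667 → 1; chars 41.

ME59lk41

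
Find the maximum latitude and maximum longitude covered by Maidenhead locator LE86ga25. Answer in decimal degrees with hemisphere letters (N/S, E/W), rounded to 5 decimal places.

43.97500° S, 56.52500° E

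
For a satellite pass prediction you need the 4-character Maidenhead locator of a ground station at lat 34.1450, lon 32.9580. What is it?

Add 180° to longitude and 90° to latitude: 212.96, 124.15.
Field (20°×10°, letters A–R): 212.96/20 → 10 → K, 124.15/10 → 12 → M; chars KM.
Square (2°×1°, digits 0–9): 12.96/2 → 6, 4.15/1 → 4; chars 64.

KM64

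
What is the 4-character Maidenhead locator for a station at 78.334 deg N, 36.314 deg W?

HQ18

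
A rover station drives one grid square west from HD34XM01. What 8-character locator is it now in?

HD34wm91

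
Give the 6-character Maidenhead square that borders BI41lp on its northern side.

BI41lq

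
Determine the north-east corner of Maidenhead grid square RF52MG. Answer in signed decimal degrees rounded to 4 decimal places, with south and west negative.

-37.7083, 171.0833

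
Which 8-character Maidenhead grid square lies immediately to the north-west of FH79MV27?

Longitude extended square 2; −1 → 1.
Latitude extended square 7; +1 → 8.

FH79mv18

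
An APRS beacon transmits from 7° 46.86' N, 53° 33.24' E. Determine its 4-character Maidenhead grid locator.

Add 180° to longitude and 90° to latitude: 233.55, 97.78.
Field: 233.55/20 → 11 → L, 97.78/10 → 9 → J; chars LJ.
Square: 13.55/2 → 6, 7.78/1 → 7; chars 67.

LJ67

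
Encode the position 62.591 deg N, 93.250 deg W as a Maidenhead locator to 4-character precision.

EP32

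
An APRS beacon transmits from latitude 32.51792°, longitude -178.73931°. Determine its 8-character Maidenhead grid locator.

AM02pm14

Shift to the Maidenhead origin (180°W, 90°S): lon 1.26069, lat 122.51792.
Field (20°×10°, letters A–R): 1.26069/20 → 0 → A, 122.51792/10 → 12 → M; chars AM.
Square (2°×1°, digits 0–9): 1.26069/2 → 0, 2.51792/1 → 2; chars 02.
Subsquare (5′×2.5′, letters a–x): 1.26069/0.0833333 → 15 → p, 0.51792/0.0416667 → 12 → m; chars pm.
Extended square (30″×15″, digits 0–9): 0.01069/0.00833333 → 1, 0.01792/0.00416667 → 4; chars 14.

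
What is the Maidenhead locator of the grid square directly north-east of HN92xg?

IN02ah

Longitude subsquare x = 23; +1 → 24, wraps to 0 = a, carry into square.
Longitude square 9; +1 → 10, wraps to 0, carry into field.
Longitude field H = 7; +1 → 8 = I.
Latitude subsquare g = 6; +1 → 7 = h.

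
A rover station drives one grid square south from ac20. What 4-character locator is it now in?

AB29

Latitude square 0; −1 → -1, wraps to 9, carry into field.
Latitude field C = 2; −1 → 1 = B.
The longitude characters are unchanged.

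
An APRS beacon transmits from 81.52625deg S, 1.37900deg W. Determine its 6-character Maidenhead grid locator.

IA98hl

Add 180° to longitude and 90° to latitude: 178.6210, 8.4737.
Field: 178.6210/20 → 8 → I, 8.4737/10 → 0 → A; chars IA.
Square: 18.6210/2 → 9, 8.4737/1 → 8; chars 98.
Subsquare: 0.6210/0.0833333 → 7 → h, 0.4737/0.0416667 → 11 → l; chars hl.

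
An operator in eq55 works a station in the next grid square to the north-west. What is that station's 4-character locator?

Longitude square 5; −1 → 4.
Latitude square 5; +1 → 6.

EQ46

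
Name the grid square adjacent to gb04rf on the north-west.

GB04qg

Longitude subsquare r = 17; −1 → 16 = q.
Latitude subsquare f = 5; +1 → 6 = g.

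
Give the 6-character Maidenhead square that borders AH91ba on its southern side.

Latitude subsquare a = 0; −1 → -1, wraps to 23 = x, carry into square.
Latitude square 1; −1 → 0.
The longitude characters are unchanged.

AH90bx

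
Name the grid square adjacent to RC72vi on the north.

RC72vj

Latitude subsquare i = 8; +1 → 9 = j.
The longitude characters are unchanged.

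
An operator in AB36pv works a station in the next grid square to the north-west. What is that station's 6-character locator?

AB36ow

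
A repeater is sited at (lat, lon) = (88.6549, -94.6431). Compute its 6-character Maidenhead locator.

ER28qp

Shift to the Maidenhead origin (180°W, 90°S): lon 85.3569, lat 178.6549.
Field: 85.3569/20 → 4 → E, 178.6549/10 → 17 → R; chars ER.
Square: 5.3569/2 → 2, 8.6549/1 → 8; chars 28.
Subsquare: 1.3569/0.0833333 → 16 → q, 0.6549/0.0416667 → 15 → p; chars qp.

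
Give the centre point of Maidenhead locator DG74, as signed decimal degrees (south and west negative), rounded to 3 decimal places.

Field D=3, G=6: +3·20° lon, +6·10° lat → SW at lon -120°, lat -30°.
Square 7, 4: +7·2° lon, +4·1° lat → SW at lon -106°, lat -26°.
Cell spans 2° lon × 1° lat. Centre is SW corner plus half of each.
latitude -25.500, longitude -105.000.

-25.500, -105.000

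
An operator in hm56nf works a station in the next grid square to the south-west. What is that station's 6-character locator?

Longitude subsquare n = 13; −1 → 12 = m.
Latitude subsquare f = 5; −1 → 4 = e.

HM56me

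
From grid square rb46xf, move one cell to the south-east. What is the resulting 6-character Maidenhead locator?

Longitude subsquare x = 23; +1 → 24, wraps to 0 = a, carry into square.
Longitude square 4; +1 → 5.
Latitude subsquare f = 5; −1 → 4 = e.

RB56ae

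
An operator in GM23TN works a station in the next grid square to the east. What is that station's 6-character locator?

Longitude subsquare t = 19; +1 → 20 = u.
The latitude characters are unchanged.

GM23un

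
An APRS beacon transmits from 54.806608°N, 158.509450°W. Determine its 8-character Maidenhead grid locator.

BO04rt83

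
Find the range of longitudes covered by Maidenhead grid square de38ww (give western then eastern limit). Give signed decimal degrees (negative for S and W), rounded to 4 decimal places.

-112.1667, -112.0833

Field D=3, E=4: +3·20° lon, +4·10° lat → SW at lon -120°, lat -50°.
Square 3, 8: +3·2° lon, +8·1° lat → SW at lon -114°, lat -42°.
Subsquare w=22, w=22: +22·0.0833333° lon, +22·0.0416667° lat → SW at lon -112.167°, lat -41.0833°.
Cell spans 0.0833333° lon × 0.0416667° lat.
west -112.1667, east -112.0833.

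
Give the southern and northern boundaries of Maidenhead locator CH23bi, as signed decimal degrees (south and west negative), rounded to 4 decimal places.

Field C=2, H=7: +2·20° lon, +7·10° lat → SW at lon -140°, lat -20°.
Square 2, 3: +2·2° lon, +3·1° lat → SW at lon -136°, lat -17°.
Subsquare b=1, i=8: +1·0.0833333° lon, +8·0.0416667° lat → SW at lon -135.917°, lat -16.6667°.
Cell spans 0.0833333° lon × 0.0416667° lat.
south -16.6667, north -16.6250.

-16.6667, -16.6250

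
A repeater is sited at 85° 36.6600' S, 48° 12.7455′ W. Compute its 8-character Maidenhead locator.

GA54vj43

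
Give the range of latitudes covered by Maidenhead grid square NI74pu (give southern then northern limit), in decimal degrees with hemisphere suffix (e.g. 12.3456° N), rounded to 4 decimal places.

Field N=13, I=8: +13·20° lon, +8·10° lat → SW at lon 80°, lat -10°.
Square 7, 4: +7·2° lon, +4·1° lat → SW at lon 94°, lat -6°.
Subsquare p=15, u=20: +15·0.0833333° lon, +20·0.0416667° lat → SW at lon 95.25°, lat -5.16667°.
Cell spans 0.0833333° lon × 0.0416667° lat.
south 5.1667° S, north 5.1250° S.

5.1667° S, 5.1250° S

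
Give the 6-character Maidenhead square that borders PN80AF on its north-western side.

Longitude subsquare a = 0; −1 → -1, wraps to 23 = x, carry into square.
Longitude square 8; −1 → 7.
Latitude subsquare f = 5; +1 → 6 = g.

PN70xg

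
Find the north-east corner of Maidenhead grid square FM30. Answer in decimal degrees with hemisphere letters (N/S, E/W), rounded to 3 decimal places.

31.000° N, 72.000° W

Field F=5, M=12: +5·20° lon, +12·10° lat → SW at lon -80°, lat 30°.
Square 3, 0: +3·2° lon, +0·1° lat → SW at lon -74°, lat 30°.
Cell spans 2° lon × 1° lat. NE corner is SW corner plus one full cell.
latitude 31.000° N, longitude 72.000° W.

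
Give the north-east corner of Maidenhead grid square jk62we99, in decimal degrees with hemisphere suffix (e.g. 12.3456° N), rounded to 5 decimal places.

Field J=9, K=10: +9·20° lon, +10·10° lat → SW at lon 0°, lat 10°.
Square 6, 2: +6·2° lon, +2·1° lat → SW at lon 12°, lat 12°.
Subsquare w=22, e=4: +22·0.0833333° lon, +4·0.0416667° lat → SW at lon 13.8333°, lat 12.1667°.
Extended square 9, 9: +9·0.00833333° lon, +9·0.00416667° lat → SW at lon 13.9083°, lat 12.2042°.
Cell spans 0.00833333° lon × 0.00416667° lat. NE corner is SW corner plus one full cell.
latitude 12.20833° N, longitude 13.91667° E.

12.20833° N, 13.91667° E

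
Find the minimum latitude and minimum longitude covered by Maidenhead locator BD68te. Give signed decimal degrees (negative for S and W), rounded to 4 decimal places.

-51.8333, -146.4167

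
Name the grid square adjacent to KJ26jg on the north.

Latitude subsquare g = 6; +1 → 7 = h.
The longitude characters are unchanged.

KJ26jh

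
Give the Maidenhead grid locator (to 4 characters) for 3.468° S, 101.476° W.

Offset from 180°W / 90°S: lon 78.52°, lat 86.53°.
Field (20°×10°, letters A–R): lon ⌊78.52/20⌋ = 3 → D; lat ⌊86.53/10⌋ = 8 → I.
Square (2°×1°, digits 0–9): lon ⌊18.52/2⌋ = 9; lat ⌊6.53/1⌋ = 6.

DI96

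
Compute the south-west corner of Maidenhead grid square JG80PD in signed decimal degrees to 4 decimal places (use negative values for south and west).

-29.8750, 17.2500

Field J=9, G=6: +9·20° lon, +6·10° lat → SW at lon 0°, lat -30°.
Square 8, 0: +8·2° lon, +0·1° lat → SW at lon 16°, lat -30°.
Subsquare p=15, d=3: +15·0.0833333° lon, +3·0.0416667° lat → SW at lon 17.25°, lat -29.875°.
latitude -29.8750, longitude 17.2500.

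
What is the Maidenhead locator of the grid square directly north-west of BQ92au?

BQ82xv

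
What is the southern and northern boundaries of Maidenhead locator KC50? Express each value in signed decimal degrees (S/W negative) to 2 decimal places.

-70.00, -69.00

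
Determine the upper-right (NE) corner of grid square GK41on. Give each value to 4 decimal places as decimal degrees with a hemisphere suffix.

Field G=6, K=10: +6·20° lon, +10·10° lat → SW at lon -60°, lat 10°.
Square 4, 1: +4·2° lon, +1·1° lat → SW at lon -52°, lat 11°.
Subsquare o=14, n=13: +14·0.0833333° lon, +13·0.0416667° lat → SW at lon -50.8333°, lat 11.5417°.
Cell spans 0.0833333° lon × 0.0416667° lat. NE corner is SW corner plus one full cell.
latitude 11.5833° N, longitude 50.7500° W.

11.5833° N, 50.7500° W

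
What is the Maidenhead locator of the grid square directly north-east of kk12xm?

KK22an

Longitude subsquare x = 23; +1 → 24, wraps to 0 = a, carry into square.
Longitude square 1; +1 → 2.
Latitude subsquare m = 12; +1 → 13 = n.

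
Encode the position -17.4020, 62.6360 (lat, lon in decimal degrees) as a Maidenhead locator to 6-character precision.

Offset from 180°W / 90°S: lon 242.6360°, lat 72.5980°.
Field (20°×10°, letters A–R): 242.6360/20 → 12 → M, 72.5980/10 → 7 → H; chars MH.
Square (2°×1°, digits 0–9): 2.6360/2 → 1, 2.5980/1 → 2; chars 12.
Subsquare (5′×2.5′, letters a–x): 0.6360/0.0833333 → 7 → h, 0.5980/0.0416667 → 14 → o; chars ho.

MH12ho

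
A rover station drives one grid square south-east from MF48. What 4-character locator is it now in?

Longitude square 4; +1 → 5.
Latitude square 8; −1 → 7.

MF57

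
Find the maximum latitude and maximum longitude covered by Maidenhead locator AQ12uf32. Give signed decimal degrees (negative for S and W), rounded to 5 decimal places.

Field A=0, Q=16: +0·20° lon, +16·10° lat → SW at lon -180°, lat 70°.
Square 1, 2: +1·2° lon, +2·1° lat → SW at lon -178°, lat 72°.
Subsquare u=20, f=5: +20·0.0833333° lon, +5·0.0416667° lat → SW at lon -176.333°, lat 72.2083°.
Extended square 3, 2: +3·0.00833333° lon, +2·0.00416667° lat → SW at lon -176.308°, lat 72.2167°.
Cell spans 0.00833333° lon × 0.00416667° lat. NE corner is SW corner plus one full cell.
latitude 72.22083, longitude -176.30000.

72.22083, -176.30000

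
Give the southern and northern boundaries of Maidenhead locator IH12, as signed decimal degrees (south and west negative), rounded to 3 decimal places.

Field I=8, H=7: +8·20° lon, +7·10° lat → SW at lon -20°, lat -20°.
Square 1, 2: +1·2° lon, +2·1° lat → SW at lon -18°, lat -18°.
Cell spans 2° lon × 1° lat.
south -18.000, north -17.000.

-18.000, -17.000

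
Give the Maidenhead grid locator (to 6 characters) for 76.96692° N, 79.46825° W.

Add 180° to longitude and 90° to latitude: 100.5318, 166.9669.
Field (20°×10°, letters A–R): lon ⌊100.5318/20⌋ = 5 → F; lat ⌊166.9669/10⌋ = 16 → Q.
Square (2°×1°, digits 0–9): lon ⌊0.5318/2⌋ = 0; lat ⌊6.9669/1⌋ = 6.
Subsquare (5′×2.5′, letters a–x): lon ⌊0.5318/0.0833333⌋ = 6 → g; lat ⌊0.9669/0.0416667⌋ = 23 → x.

FQ06gx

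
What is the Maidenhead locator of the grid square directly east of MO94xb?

NO04ab

Longitude subsquare x = 23; +1 → 24, wraps to 0 = a, carry into square.
Longitude square 9; +1 → 10, wraps to 0, carry into field.
Longitude field M = 12; +1 → 13 = N.
The latitude characters are unchanged.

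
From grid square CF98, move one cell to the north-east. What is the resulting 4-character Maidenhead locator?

DF09

Longitude square 9; +1 → 10, wraps to 0, carry into field.
Longitude field C = 2; +1 → 3 = D.
Latitude square 8; +1 → 9.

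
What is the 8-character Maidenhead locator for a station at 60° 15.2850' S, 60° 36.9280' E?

MC09hr38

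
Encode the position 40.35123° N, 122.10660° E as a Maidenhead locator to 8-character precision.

PN10bi24

Shift to the Maidenhead origin (180°W, 90°S): lon 302.10660, lat 130.35123.
Field (20°×10°, letters A–R): 302.10660/20 → 15 → P, 130.35123/10 → 13 → N; chars PN.
Square (2°×1°, digits 0–9): 2.10660/2 → 1, 0.35123/1 → 0; chars 10.
Subsquare (5′×2.5′, letters a–x): 0.10660/0.0833333 → 1 → b, 0.35123/0.0416667 → 8 → i; chars bi.
Extended square (30″×15″, digits 0–9): 0.02327/0.00833333 → 2, 0.01790/0.00416667 → 4; chars 24.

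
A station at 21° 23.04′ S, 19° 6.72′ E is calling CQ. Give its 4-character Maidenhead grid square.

JG98

Offset from 180°W / 90°S: lon 199.11°, lat 68.62°.
Field: lon ⌊199.11/20⌋ = 9 → J; lat ⌊68.62/10⌋ = 6 → G.
Square: lon ⌊19.11/2⌋ = 9; lat ⌊8.62/1⌋ = 8.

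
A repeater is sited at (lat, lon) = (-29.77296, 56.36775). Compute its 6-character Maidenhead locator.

LG80ef

Offset from 180°W / 90°S: lon 236.3678°, lat 60.2270°.
Field: lon ⌊236.3678/20⌋ = 11 → L; lat ⌊60.2270/10⌋ = 6 → G.
Square: lon ⌊16.3678/2⌋ = 8; lat ⌊0.2270/1⌋ = 0.
Subsquare: lon ⌊0.3678/0.0833333⌋ = 4 → e; lat ⌊0.2270/0.0416667⌋ = 5 → f.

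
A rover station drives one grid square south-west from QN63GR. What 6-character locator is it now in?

QN63fq

Longitude subsquare g = 6; −1 → 5 = f.
Latitude subsquare r = 17; −1 → 16 = q.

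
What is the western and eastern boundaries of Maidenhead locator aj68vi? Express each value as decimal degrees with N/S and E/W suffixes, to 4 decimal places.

Field A=0, J=9: +0·20° lon, +9·10° lat → SW at lon -180°, lat 0°.
Square 6, 8: +6·2° lon, +8·1° lat → SW at lon -168°, lat 8°.
Subsquare v=21, i=8: +21·0.0833333° lon, +8·0.0416667° lat → SW at lon -166.25°, lat 8.33333°.
Cell spans 0.0833333° lon × 0.0416667° lat.
west 166.2500° W, east 166.1667° W.

166.2500° W, 166.1667° W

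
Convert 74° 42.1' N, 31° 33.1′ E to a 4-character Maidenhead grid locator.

Shift to the Maidenhead origin (180°W, 90°S): lon 211.55, lat 164.70.
Field: lon ⌊211.55/20⌋ = 10 → K; lat ⌊164.70/10⌋ = 16 → Q.
Square: lon ⌊11.55/2⌋ = 5; lat ⌊4.70/1⌋ = 4.

KQ54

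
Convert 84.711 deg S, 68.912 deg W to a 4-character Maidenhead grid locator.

FA55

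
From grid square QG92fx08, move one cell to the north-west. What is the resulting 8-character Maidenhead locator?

Longitude extended square 0; −1 → -1, wraps to 9, carry into subsquare.
Longitude subsquare f = 5; −1 → 4 = e.
Latitude extended square 8; +1 → 9.

QG92ex99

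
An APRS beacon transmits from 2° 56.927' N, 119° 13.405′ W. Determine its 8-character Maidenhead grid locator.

Shift to the Maidenhead origin (180°W, 90°S): lon 60.77658, lat 92.94878.
Field: lon ⌊60.77658/20⌋ = 3 → D; lat ⌊92.94878/10⌋ = 9 → J.
Square: lon ⌊0.77658/2⌋ = 0; lat ⌊2.94878/1⌋ = 2.
Subsquare: lon ⌊0.77658/0.0833333⌋ = 9 → j; lat ⌊0.94878/0.0416667⌋ = 22 → w.
Extended square: lon ⌊0.02658/0.00833333⌋ = 3; lat ⌊0.03212/0.00416667⌋ = 7.

DJ02jw37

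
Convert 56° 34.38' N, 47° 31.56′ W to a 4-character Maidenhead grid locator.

GO66

Offset from 180°W / 90°S: lon 132.47°, lat 146.57°.
Field: 132.47/20 → 6 → G, 146.57/10 → 14 → O; chars GO.
Square: 12.47/2 → 6, 6.57/1 → 6; chars 66.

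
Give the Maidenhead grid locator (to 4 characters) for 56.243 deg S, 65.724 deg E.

MD23

Offset from 180°W / 90°S: lon 245.72°, lat 33.76°.
Field (20°×10°, letters A–R): 245.72/20 → 12 → M, 33.76/10 → 3 → D; chars MD.
Square (2°×1°, digits 0–9): 5.72/2 → 2, 3.76/1 → 3; chars 23.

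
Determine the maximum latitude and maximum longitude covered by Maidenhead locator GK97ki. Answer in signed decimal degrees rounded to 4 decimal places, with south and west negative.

Field G=6, K=10: +6·20° lon, +10·10° lat → SW at lon -60°, lat 10°.
Square 9, 7: +9·2° lon, +7·1° lat → SW at lon -42°, lat 17°.
Subsquare k=10, i=8: +10·0.0833333° lon, +8·0.0416667° lat → SW at lon -41.1667°, lat 17.3333°.
Cell spans 0.0833333° lon × 0.0416667° lat. NE corner is SW corner plus one full cell.
latitude 17.3750, longitude -41.0833.

17.3750, -41.0833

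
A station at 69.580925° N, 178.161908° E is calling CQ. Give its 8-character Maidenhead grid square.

Shift to the Maidenhead origin (180°W, 90°S): lon 358.16191, lat 159.58092.
Field: lon ⌊358.16191/20⌋ = 17 → R; lat ⌊159.58092/10⌋ = 15 → P.
Square: lon ⌊18.16191/2⌋ = 9; lat ⌊9.58092/1⌋ = 9.
Subsquare: lon ⌊0.16191/0.0833333⌋ = 1 → b; lat ⌊0.58092/0.0416667⌋ = 13 → n.
Extended square: lon ⌊0.07857/0.00833333⌋ = 9; lat ⌊0.03926/0.00416667⌋ = 9.

RP99bn99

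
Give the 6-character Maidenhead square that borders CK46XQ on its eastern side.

Longitude subsquare x = 23; +1 → 24, wraps to 0 = a, carry into square.
Longitude square 4; +1 → 5.
The latitude characters are unchanged.

CK56aq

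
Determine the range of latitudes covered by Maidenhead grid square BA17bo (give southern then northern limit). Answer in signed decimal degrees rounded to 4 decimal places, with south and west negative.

-82.4167, -82.3750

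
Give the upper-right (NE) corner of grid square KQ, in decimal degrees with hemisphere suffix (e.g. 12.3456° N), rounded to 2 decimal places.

Field K=10, Q=16: +10·20° lon, +16·10° lat → SW at lon 20°, lat 70°.
Cell spans 20° lon × 10° lat. NE corner is SW corner plus one full cell.
latitude 80.00° N, longitude 40.00° E.

80.00° N, 40.00° E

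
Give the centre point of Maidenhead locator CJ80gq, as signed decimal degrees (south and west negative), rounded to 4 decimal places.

Field C=2, J=9: +2·20° lon, +9·10° lat → SW at lon -140°, lat 0°.
Square 8, 0: +8·2° lon, +0·1° lat → SW at lon -124°, lat 0°.
Subsquare g=6, q=16: +6·0.0833333° lon, +16·0.0416667° lat → SW at lon -123.5°, lat 0.666667°.
Cell spans 0.0833333° lon × 0.0416667° lat. Centre is SW corner plus half of each.
latitude 0.6875, longitude -123.4583.

0.6875, -123.4583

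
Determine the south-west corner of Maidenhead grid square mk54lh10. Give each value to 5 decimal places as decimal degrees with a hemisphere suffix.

Field M=12, K=10: +12·20° lon, +10·10° lat → SW at lon 60°, lat 10°.
Square 5, 4: +5·2° lon, +4·1° lat → SW at lon 70°, lat 14°.
Subsquare l=11, h=7: +11·0.0833333° lon, +7·0.0416667° lat → SW at lon 70.9167°, lat 14.2917°.
Extended square 1, 0: +1·0.00833333° lon, +0·0.00416667° lat → SW at lon 70.925°, lat 14.2917°.
latitude 14.29167° N, longitude 70.92500° E.

14.29167° N, 70.92500° E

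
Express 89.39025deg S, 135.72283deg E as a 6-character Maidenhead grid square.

PA70uo

Add 180° to longitude and 90° to latitude: 315.7228, 0.6098.
Field: lon ⌊315.7228/20⌋ = 15 → P; lat ⌊0.6098/10⌋ = 0 → A.
Square: lon ⌊15.7228/2⌋ = 7; lat ⌊0.6098/1⌋ = 0.
Subsquare: lon ⌊1.7228/0.0833333⌋ = 20 → u; lat ⌊0.6098/0.0416667⌋ = 14 → o.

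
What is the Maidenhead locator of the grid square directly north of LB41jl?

LB41jm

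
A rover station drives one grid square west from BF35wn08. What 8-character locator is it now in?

Longitude extended square 0; −1 → -1, wraps to 9, carry into subsquare.
Longitude subsquare w = 22; −1 → 21 = v.
The latitude characters are unchanged.

BF35vn98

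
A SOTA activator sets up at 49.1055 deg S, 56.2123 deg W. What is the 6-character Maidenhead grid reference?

GE10vv

Offset from 180°W / 90°S: lon 123.7877°, lat 40.8945°.
Field: lon ⌊123.7877/20⌋ = 6 → G; lat ⌊40.8945/10⌋ = 4 → E.
Square: lon ⌊3.7877/2⌋ = 1; lat ⌊0.8945/1⌋ = 0.
Subsquare: lon ⌊1.7877/0.0833333⌋ = 21 → v; lat ⌊0.8945/0.0416667⌋ = 21 → v.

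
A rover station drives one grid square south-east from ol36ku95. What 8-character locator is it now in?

OL36lu04

Longitude extended square 9; +1 → 10, wraps to 0, carry into subsquare.
Longitude subsquare k = 10; +1 → 11 = l.
Latitude extended square 5; −1 → 4.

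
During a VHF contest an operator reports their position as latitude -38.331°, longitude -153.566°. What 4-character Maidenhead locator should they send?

Add 180° to longitude and 90° to latitude: 26.43, 51.67.
Field: 26.43/20 → 1 → B, 51.67/10 → 5 → F; chars BF.
Square: 6.43/2 → 3, 1.67/1 → 1; chars 31.

BF31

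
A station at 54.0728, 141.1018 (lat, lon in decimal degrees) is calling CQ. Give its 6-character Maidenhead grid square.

QO04nb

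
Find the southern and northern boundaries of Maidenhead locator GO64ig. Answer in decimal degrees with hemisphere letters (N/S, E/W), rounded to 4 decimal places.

54.2500° N, 54.2917° N

Field G=6, O=14: +6·20° lon, +14·10° lat → SW at lon -60°, lat 50°.
Square 6, 4: +6·2° lon, +4·1° lat → SW at lon -48°, lat 54°.
Subsquare i=8, g=6: +8·0.0833333° lon, +6·0.0416667° lat → SW at lon -47.3333°, lat 54.25°.
Cell spans 0.0833333° lon × 0.0416667° lat.
south 54.2500° N, north 54.2917° N.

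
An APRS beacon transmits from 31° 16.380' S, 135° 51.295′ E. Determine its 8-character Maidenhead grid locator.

PF78wr24

Shift to the Maidenhead origin (180°W, 90°S): lon 315.85492, lat 58.72700.
Field (20°×10°, letters A–R): 315.85492/20 → 15 → P, 58.72700/10 → 5 → F; chars PF.
Square (2°×1°, digits 0–9): 15.85492/2 → 7, 8.72700/1 → 8; chars 78.
Subsquare (5′×2.5′, letters a–x): 1.85492/0.0833333 → 22 → w, 0.72700/0.0416667 → 17 → r; chars wr.
Extended square (30″×15″, digits 0–9): 0.02158/0.00833333 → 2, 0.01867/0.00416667 → 4; chars 24.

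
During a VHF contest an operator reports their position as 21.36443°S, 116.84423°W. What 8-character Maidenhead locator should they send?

DG18np82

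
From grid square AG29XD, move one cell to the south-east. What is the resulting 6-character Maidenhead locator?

AG39ac

Longitude subsquare x = 23; +1 → 24, wraps to 0 = a, carry into square.
Longitude square 2; +1 → 3.
Latitude subsquare d = 3; −1 → 2 = c.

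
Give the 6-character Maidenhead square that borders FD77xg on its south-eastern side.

FD87af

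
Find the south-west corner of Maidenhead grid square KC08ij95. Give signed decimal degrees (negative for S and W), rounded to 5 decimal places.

-61.60417, 20.74167

Field K=10, C=2: +10·20° lon, +2·10° lat → SW at lon 20°, lat -70°.
Square 0, 8: +0·2° lon, +8·1° lat → SW at lon 20°, lat -62°.
Subsquare i=8, j=9: +8·0.0833333° lon, +9·0.0416667° lat → SW at lon 20.6667°, lat -61.625°.
Extended square 9, 5: +9·0.00833333° lon, +5·0.00416667° lat → SW at lon 20.7417°, lat -61.6042°.
latitude -61.60417, longitude 20.74167.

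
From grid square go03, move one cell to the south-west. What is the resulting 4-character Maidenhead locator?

FO92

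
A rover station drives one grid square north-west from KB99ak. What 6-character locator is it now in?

KB89xl

Longitude subsquare a = 0; −1 → -1, wraps to 23 = x, carry into square.
Longitude square 9; −1 → 8.
Latitude subsquare k = 10; +1 → 11 = l.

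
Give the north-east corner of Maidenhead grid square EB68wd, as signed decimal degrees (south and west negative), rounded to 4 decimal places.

Field E=4, B=1: +4·20° lon, +1·10° lat → SW at lon -100°, lat -80°.
Square 6, 8: +6·2° lon, +8·1° lat → SW at lon -88°, lat -72°.
Subsquare w=22, d=3: +22·0.0833333° lon, +3·0.0416667° lat → SW at lon -86.1667°, lat -71.875°.
Cell spans 0.0833333° lon × 0.0416667° lat. NE corner is SW corner plus one full cell.
latitude -71.8333, longitude -86.0833.

-71.8333, -86.0833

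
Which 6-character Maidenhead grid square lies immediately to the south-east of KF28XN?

KF38am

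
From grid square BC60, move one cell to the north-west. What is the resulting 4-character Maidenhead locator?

BC51

Longitude square 6; −1 → 5.
Latitude square 0; +1 → 1.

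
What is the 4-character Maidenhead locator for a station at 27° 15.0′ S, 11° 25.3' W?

IG42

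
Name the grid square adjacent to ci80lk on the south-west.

CI80kj

Longitude subsquare l = 11; −1 → 10 = k.
Latitude subsquare k = 10; −1 → 9 = j.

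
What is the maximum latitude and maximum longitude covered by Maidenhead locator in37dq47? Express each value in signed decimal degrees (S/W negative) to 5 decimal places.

Field I=8, N=13: +8·20° lon, +13·10° lat → SW at lon -20°, lat 40°.
Square 3, 7: +3·2° lon, +7·1° lat → SW at lon -14°, lat 47°.
Subsquare d=3, q=16: +3·0.0833333° lon, +16·0.0416667° lat → SW at lon -13.75°, lat 47.6667°.
Extended square 4, 7: +4·0.00833333° lon, +7·0.00416667° lat → SW at lon -13.7167°, lat 47.6958°.
Cell spans 0.00833333° lon × 0.00416667° lat. NE corner is SW corner plus one full cell.
latitude 47.70000, longitude -13.70833.

47.70000, -13.70833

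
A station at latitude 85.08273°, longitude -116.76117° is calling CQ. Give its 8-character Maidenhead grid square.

DR15ob89

Shift to the Maidenhead origin (180°W, 90°S): lon 63.23883, lat 175.08273.
Field (20°×10°, letters A–R): lon ⌊63.23883/20⌋ = 3 → D; lat ⌊175.08273/10⌋ = 17 → R.
Square (2°×1°, digits 0–9): lon ⌊3.23883/2⌋ = 1; lat ⌊5.08273/1⌋ = 5.
Subsquare (5′×2.5′, letters a–x): lon ⌊1.23883/0.0833333⌋ = 14 → o; lat ⌊0.08273/0.0416667⌋ = 1 → b.
Extended square (30″×15″, digits 0–9): lon ⌊0.07216/0.00833333⌋ = 8; lat ⌊0.04106/0.00416667⌋ = 9.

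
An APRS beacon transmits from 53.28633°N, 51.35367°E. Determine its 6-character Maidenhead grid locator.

LO53qg

Shift to the Maidenhead origin (180°W, 90°S): lon 231.3537, lat 143.2863.
Field (20°×10°, letters A–R): lon ⌊231.3537/20⌋ = 11 → L; lat ⌊143.2863/10⌋ = 14 → O.
Square (2°×1°, digits 0–9): lon ⌊11.3537/2⌋ = 5; lat ⌊3.2863/1⌋ = 3.
Subsquare (5′×2.5′, letters a–x): lon ⌊1.3537/0.0833333⌋ = 16 → q; lat ⌊0.2863/0.0416667⌋ = 6 → g.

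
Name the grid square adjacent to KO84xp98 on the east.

KO94ap08

Longitude extended square 9; +1 → 10, wraps to 0, carry into subsquare.
Longitude subsquare x = 23; +1 → 24, wraps to 0 = a, carry into square.
Longitude square 8; +1 → 9.
The latitude characters are unchanged.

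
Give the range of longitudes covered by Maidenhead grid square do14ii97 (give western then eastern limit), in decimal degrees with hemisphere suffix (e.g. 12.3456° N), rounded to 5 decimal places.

117.25833° W, 117.25000° W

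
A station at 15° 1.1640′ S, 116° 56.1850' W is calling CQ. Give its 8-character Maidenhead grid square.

DH14mx75

Offset from 180°W / 90°S: lon 63.06358°, lat 74.98060°.
Field: 63.06358/20 → 3 → D, 74.98060/10 → 7 → H; chars DH.
Square: 3.06358/2 → 1, 4.98060/1 → 4; chars 14.
Subsquare: 1.06358/0.0833333 → 12 → m, 0.98060/0.0416667 → 23 → x; chars mx.
Extended square: 0.06358/0.00833333 → 7, 0.02227/0.00416667 → 5; chars 75.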